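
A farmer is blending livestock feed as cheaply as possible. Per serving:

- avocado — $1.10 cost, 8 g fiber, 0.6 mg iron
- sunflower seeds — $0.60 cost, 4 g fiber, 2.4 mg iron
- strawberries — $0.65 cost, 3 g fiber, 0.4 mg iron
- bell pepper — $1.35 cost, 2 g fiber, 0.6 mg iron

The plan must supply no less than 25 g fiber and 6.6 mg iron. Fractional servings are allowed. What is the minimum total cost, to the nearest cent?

$3.55

For a min-cost LP with two ≥-constraints, a basic feasible solution has at most two positive variables.
avocado only: max(25/8, 6.6/0.6) = 11 servings → $12.10.
sunflower seeds only: max(25/4, 6.6/2.4) = 6.25 servings → $3.75.
strawberries only: max(25/3, 6.6/0.4) = 16.5 servings → $10.72.
bell pepper only: max(25/2, 6.6/0.6) = 12.5 servings → $16.88.
avocado + sunflower seeds with both tight: 2 servings and 2.25 servings → $3.55.
avocado + strawberries: the both-tight solution has a negative serving — not a feasible corner.
avocado + bell pepper with both tight: 0.5 servings and 10.5 servings → $14.72.
sunflower seeds + strawberries with both tight: 1.75 servings and 6 servings → $4.95.
sunflower seeds + bell pepper: intersection lies outside the first quadrant.
strawberries + bell pepper with both tight: 1.8 servings and 9.8 servings → $14.40.
So the least-cost plan costs $3.55.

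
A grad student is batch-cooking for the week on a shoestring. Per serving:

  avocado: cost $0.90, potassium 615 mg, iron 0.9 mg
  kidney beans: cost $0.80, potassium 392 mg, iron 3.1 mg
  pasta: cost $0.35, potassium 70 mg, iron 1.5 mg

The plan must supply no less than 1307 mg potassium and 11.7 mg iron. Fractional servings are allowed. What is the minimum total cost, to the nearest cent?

avocado only: max(1307/615, 11.7/0.9) = 13 servings → $11.70.
kidney beans only: max(1307/392, 11.7/3.1) = 3.774 servings → $3.02.
pasta only: max(1307/70, 11.7/1.5) = 18.67 servings → $6.54.
avocado + kidney beans: the both-tight solution has a negative serving — not a feasible corner.
avocado + pasta with both tight: 1.328 servings and 7.003 servings → $3.65.
kidney beans + pasta with both tight: 3.077 servings and 1.441 servings → $2.97.
So the least-cost plan costs $2.97.

$2.97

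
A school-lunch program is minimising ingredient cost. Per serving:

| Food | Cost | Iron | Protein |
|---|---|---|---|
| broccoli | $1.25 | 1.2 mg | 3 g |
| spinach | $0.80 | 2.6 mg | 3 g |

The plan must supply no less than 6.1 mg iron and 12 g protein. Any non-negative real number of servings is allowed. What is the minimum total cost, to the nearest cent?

$3.20

A basic optimal solution has at most two foods positive. Try each food alone and each pair with both targets met exactly.
broccoli only: max(6.1/1.2, 12/3) = 5.083 servings → $6.35.
spinach only: max(6.1/2.6, 12/3) = 4 servings → $3.20.
broccoli + spinach with both tight: 3.071 servings and 0.9286 servings → $4.58.
So the least-cost plan costs $3.20.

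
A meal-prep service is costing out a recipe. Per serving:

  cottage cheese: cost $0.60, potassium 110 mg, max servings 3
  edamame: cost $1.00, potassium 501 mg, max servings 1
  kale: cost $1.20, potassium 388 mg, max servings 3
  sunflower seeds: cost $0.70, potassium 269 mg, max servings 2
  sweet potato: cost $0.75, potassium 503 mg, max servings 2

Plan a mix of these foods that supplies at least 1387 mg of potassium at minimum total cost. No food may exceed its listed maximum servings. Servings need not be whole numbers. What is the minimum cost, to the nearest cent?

$2.26

Cost per mg of potassium: sweet potato $0.0015, edamame $0.0020, sunflower seeds $0.0026, kale $0.0031, cottage cheese $0.0055.
Take 2 servings of sweet potato: +1006.0 mg potassium for $1.50 (total $1.50, still need 381.0 mg).
Take 0.7605 servings of edamame: +381.0 mg potassium for $0.76 (total $2.26, still need 0.0 mg).
Filling from the cheapest source first is optimal under one linear minimum: $2.26.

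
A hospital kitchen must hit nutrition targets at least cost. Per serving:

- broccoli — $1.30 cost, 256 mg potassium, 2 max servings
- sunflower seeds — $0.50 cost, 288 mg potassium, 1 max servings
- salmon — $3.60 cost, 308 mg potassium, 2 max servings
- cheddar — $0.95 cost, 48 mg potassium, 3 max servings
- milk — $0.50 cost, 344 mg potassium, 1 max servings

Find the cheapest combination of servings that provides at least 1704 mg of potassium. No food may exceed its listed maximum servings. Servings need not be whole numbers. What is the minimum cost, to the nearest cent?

$10.15

Cost per mg of potassium: milk $0.0015, sunflower seeds $0.0017, broccoli $0.0051, salmon $0.0117, cheddar $0.0198.
Take 1 serving of milk: +344.0 mg potassium for $0.50 (total $0.50, still need 1360.0 mg).
Take 1 serving of sunflower seeds: +288.0 mg potassium for $0.50 (total $1.00, still need 1072.0 mg).
Take 2 servings of broccoli: +512.0 mg potassium for $2.60 (total $3.60, still need 560.0 mg).
Take 1.818 servings of salmon: +560.0 mg potassium for $6.55 (total $10.15, still need 0.0 mg).
Greedy by cheapest-per-mg is optimal for a single linear constraint, so the minimum cost is $10.15.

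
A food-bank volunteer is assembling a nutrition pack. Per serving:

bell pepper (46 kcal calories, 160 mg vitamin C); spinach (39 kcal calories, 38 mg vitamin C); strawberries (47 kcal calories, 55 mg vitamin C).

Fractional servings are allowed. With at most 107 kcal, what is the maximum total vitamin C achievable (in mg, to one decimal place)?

372.2 mg

Vitamin C per kcal: bell pepper 3.478, strawberries 1.17, spinach 0.9744.
With no serving limits, spend the whole calories allowance on bell pepper: 107 kcal / 46 kcal × 160 mg = 372.2 mg.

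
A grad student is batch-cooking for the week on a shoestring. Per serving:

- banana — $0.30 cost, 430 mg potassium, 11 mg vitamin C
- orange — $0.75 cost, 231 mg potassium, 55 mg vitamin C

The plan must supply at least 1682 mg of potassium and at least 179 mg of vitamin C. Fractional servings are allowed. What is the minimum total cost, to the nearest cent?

Two binding constraints pin down two serving amounts, so the optimal mix uses at most two foods. The candidates are each food alone (scaled to the tighter of potassium/vitamin C) and each pair with both constraints tight.
banana only: max(1682/430, 179/11) = 16.27 servings → $4.88.
orange only: max(1682/231, 179/55) = 7.281 servings → $5.46.
banana + orange with both tight: 2.424 servings and 2.77 servings → $2.80.
Cheapest feasible corner: $2.80.

$2.80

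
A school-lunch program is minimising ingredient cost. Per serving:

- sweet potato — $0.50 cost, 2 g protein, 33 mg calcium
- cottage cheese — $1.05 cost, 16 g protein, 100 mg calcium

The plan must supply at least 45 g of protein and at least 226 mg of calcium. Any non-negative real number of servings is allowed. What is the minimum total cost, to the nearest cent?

$2.95

This is a tiny linear program; its minimum lies at a vertex of the feasible set. List the vertices and price them.
sweet potato only: max(45/2, 226/33) = 22.5 servings → $11.25.
cottage cheese only: max(45/16, 226/100) = 2.812 servings → $2.95.
sweet potato + cottage cheese with both targets exact would need a negative amount; discard.
So the least-cost plan costs $2.95.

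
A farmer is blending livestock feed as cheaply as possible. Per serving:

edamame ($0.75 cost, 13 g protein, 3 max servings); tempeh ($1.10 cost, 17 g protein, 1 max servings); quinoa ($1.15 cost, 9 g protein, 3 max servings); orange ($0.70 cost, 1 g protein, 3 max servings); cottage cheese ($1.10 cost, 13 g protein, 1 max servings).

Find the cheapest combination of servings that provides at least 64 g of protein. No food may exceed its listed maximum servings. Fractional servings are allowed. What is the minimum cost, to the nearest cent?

Cost per g of protein: edamame $0.0577, tempeh $0.0647, cottage cheese $0.0846, quinoa $0.1278, orange $0.7000.
Take 3 servings of edamame: +39.0 g protein for $2.25 (total $2.25, still need 25.0 g).
Take 1 serving of tempeh: +17.0 g protein for $1.10 (total $3.35, still need 8.0 g).
Take 0.6154 servings of cottage cheese: +8.0 g protein for $0.68 (total $4.03, still need 0.0 g).
Filling from the cheapest source first is optimal under one linear minimum: $4.03.

$4.03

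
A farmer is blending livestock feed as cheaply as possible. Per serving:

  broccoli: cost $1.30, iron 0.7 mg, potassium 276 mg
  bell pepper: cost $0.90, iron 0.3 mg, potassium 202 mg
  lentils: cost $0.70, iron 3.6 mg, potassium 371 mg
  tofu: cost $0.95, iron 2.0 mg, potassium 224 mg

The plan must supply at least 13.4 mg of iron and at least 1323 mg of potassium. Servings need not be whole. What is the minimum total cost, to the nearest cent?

With two linear requirements the optimum uses one or two foods; enumerate the corners.
broccoli only: max(13.4/0.7, 1323/276) = 19.14 servings → $24.89.
bell pepper only: max(13.4/0.3, 1323/202) = 44.67 servings → $40.20.
lentils only: max(13.4/3.6, 1323/371) = 3.722 servings → $2.61.
tofu only: max(13.4/2.0, 1323/224) = 6.7 servings → $6.37.
broccoli + bell pepper: the both-tight solution has a negative serving — not a feasible corner.
broccoli + lentils: the both-tight solution has a negative serving — not a feasible corner.
broccoli + tofu: intersection lies outside the first quadrant.
bell pepper + lentils: the both-tight solution has a negative serving — not a feasible corner.
bell pepper + tofu with both targets exact would need a negative amount; discard.
lentils + tofu with both targets exact would need a negative amount; discard.
The minimum over all feasible corners is $2.61.

$2.61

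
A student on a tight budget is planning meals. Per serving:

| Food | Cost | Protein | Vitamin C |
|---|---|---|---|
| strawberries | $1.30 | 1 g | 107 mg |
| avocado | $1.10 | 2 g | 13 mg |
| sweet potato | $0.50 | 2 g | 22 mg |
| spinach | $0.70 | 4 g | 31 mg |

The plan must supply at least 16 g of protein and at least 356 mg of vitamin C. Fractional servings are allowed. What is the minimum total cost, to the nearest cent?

$5.43

strawberries only: max(16/1, 356/107) = 16 servings → $20.80.
avocado only: max(16/2, 356/13) = 27.38 servings → $30.12.
sweet potato only: max(16/2, 356/22) = 16.18 servings → $8.09.
spinach only: max(16/4, 356/31) = 11.48 servings → $8.04.
strawberries + avocado with both tight: 2.507 servings and 6.746 servings → $10.68.
strawberries + sweet potato with both tight: 1.875 servings and 7.062 servings → $5.97.
strawberries + spinach with both tight: 2.338 servings and 3.416 servings → $5.43.
avocado + sweet potato: intersection lies outside the first quadrant.
avocado + spinach: intersection lies outside the first quadrant.
sweet potato + spinach with both targets exact would need a negative amount; discard.
So the least-cost plan costs $5.43.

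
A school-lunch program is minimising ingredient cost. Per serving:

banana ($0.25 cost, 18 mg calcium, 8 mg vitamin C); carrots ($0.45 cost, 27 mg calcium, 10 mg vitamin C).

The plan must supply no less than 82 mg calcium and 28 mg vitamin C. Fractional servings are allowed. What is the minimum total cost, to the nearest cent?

The cheapest plan sits at a corner of the feasible region — with two constraints it uses at most two foods.
banana only: max(82/18, 28/8) = 4.556 servings → $1.14.
carrots only: max(82/27, 28/10) = 3.037 servings → $1.37.
banana + carrots: intersection lies outside the first quadrant.
Cheapest feasible corner: $1.14.

$1.14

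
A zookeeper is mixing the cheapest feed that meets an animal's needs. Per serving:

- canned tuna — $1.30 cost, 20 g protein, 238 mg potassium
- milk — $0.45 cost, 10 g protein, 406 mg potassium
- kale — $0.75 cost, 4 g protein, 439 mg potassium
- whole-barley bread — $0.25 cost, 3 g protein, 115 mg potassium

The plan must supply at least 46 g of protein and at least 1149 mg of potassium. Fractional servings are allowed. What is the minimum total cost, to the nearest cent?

At the optimum either one food covers both requirements or two foods hit both targets exactly; no other combination can be cheaper.
canned tuna only: max(46/20, 1149/238) = 4.828 servings → $6.28.
milk only: max(46/10, 1149/406) = 4.6 servings → $2.07.
kale only: max(46/4, 1149/439) = 11.5 servings → $8.62.
whole-barley bread only: max(46/3, 1149/115) = 15.33 servings → $3.83.
canned tuna + milk with both tight: 1.252 servings and 2.096 servings → $2.57.
canned tuna + kale with both tight: 1.993 servings and 1.537 servings → $3.74.
canned tuna + whole-barley bread with both tight: 1.162 servings and 7.586 servings → $3.41.
milk + kale: the both-tight solution has a negative serving — not a feasible corner.
milk + whole-barley bread: the both-tight solution has a negative serving — not a feasible corner.
kale + whole-barley bread with both targets exact would need a negative amount; discard.
Cheapest feasible corner: $2.07.

$2.07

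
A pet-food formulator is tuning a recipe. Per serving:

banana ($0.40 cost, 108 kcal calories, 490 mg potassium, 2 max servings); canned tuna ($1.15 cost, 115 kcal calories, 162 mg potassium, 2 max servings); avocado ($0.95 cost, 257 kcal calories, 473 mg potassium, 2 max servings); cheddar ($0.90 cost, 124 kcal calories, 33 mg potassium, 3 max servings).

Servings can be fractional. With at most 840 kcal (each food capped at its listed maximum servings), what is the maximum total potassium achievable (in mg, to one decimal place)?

2081.0 mg

Potassium per kcal: banana 4.537, avocado 1.84, canned tuna 1.409, cheddar 0.2661.
Take 2 servings of banana: uses 216 kcal, +980.0 mg potassium (running total 980.0 mg).
Take 2 servings of avocado: uses 514 kcal, +946.0 mg potassium (running total 1926.0 mg).
Take 0.9565 servings of canned tuna: uses 110 kcal, +155.0 mg potassium (running total 2081.0 mg).
Filling greedily by potassium-per-kcal is optimal for one linear limit, giving 2081.0 mg.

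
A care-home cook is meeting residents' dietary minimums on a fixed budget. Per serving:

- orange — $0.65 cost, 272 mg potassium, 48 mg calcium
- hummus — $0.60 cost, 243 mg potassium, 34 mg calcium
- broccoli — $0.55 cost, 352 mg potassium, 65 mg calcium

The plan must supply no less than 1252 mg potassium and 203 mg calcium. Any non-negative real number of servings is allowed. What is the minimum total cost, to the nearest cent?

At the optimum either one food covers both requirements or two foods hit both targets exactly; no other combination can be cheaper.
orange only: max(1252/272, 203/48) = 4.603 servings → $2.99.
hummus only: max(1252/243, 203/34) = 5.971 servings → $3.58.
broccoli only: max(1252/352, 203/65) = 3.557 servings → $1.96.
orange + hummus with both tight: 2.798 servings and 2.02 servings → $3.03.
orange + broccoli: intersection lies outside the first quadrant.
hummus + broccoli with both tight: 2.593 servings and 1.767 servings → $2.53.
So the least-cost plan costs $1.96.

$1.96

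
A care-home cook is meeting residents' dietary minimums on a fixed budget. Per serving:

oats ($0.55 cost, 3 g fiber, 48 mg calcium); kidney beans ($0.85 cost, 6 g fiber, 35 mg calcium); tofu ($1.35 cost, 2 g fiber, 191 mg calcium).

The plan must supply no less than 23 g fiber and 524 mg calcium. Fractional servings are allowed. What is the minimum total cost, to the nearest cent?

$5.18

An LP optimum is at a vertex; with two nutrient constraints at most two foods are used. Check each candidate.
oats only: max(23/3, 524/48) = 10.92 servings → $6.00.
kidney beans only: max(23/6, 524/35) = 14.97 servings → $12.73.
tofu only: max(23/2, 524/191) = 11.5 servings → $15.53.
oats + kidney beans: intersection lies outside the first quadrant.
oats + tofu with both tight: 7.013 servings and 0.9811 servings → $5.18.
kidney beans + tofu with both tight: 3.109 servings and 2.174 servings → $5.58.
Cheapest feasible corner: $5.18.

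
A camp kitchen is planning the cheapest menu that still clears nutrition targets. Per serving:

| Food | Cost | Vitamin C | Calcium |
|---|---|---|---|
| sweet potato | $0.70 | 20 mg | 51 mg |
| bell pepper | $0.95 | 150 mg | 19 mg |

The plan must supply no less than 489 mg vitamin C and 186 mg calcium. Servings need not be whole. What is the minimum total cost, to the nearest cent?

For a min-cost LP with two ≥-constraints, a basic feasible solution has at most two positive variables.
sweet potato only: max(489/20, 186/51) = 24.45 servings → $17.11.
bell pepper only: max(489/150, 186/19) = 9.789 servings → $9.30.
sweet potato + bell pepper with both tight: 2.56 servings and 2.919 servings → $4.56.
Cheapest feasible corner: $4.56.

$4.56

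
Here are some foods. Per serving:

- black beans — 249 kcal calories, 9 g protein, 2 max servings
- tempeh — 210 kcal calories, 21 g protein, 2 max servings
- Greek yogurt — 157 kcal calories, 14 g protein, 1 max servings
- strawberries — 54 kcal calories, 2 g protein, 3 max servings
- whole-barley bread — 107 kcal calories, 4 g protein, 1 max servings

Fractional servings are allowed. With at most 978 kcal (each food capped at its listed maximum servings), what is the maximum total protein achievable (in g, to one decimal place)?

Protein per kcal: tempeh 0.1, Greek yogurt 0.08917, whole-barley bread 0.03738, strawberries 0.03704, black beans 0.03614.
Take 2 servings of tempeh: uses 420 kcal, +42.0 g protein (running total 42.0 g).
Take 1 serving of Greek yogurt: uses 157 kcal, +14.0 g protein (running total 56.0 g).
Take 1 serving of whole-barley bread: uses 107 kcal, +4.0 g protein (running total 60.0 g).
Take 3 servings of strawberries: uses 162 kcal, +6.0 g protein (running total 66.0 g).
Take 0.5301 servings of black beans: uses 132 kcal, +4.8 g protein (running total 70.8 g).
Filling greedily by protein-per-kcal is optimal for one linear limit, giving 70.8 g.

70.8 g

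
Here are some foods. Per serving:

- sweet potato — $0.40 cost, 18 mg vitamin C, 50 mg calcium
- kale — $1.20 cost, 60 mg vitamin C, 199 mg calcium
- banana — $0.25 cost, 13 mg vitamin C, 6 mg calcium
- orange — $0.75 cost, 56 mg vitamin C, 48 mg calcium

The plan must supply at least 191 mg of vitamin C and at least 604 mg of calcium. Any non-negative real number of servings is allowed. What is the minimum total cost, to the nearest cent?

$3.74

The cheapest plan sits at a corner of the feasible region — with two constraints it uses at most two foods.
sweet potato only: max(191/18, 604/50) = 12.08 servings → $4.83.
kale only: max(191/60, 604/199) = 3.183 servings → $3.82.
banana only: max(191/13, 604/6) = 100.7 servings → $25.17.
orange only: max(191/56, 604/48) = 12.58 servings → $9.44.
sweet potato + kale with both tight: 3.04 servings and 2.271 servings → $3.94.
sweet potato + banana: intersection lies outside the first quadrant.
sweet potato + orange: the both-tight solution has a negative serving — not a feasible corner.
kale + banana with both tight: 3.011 servings and 0.7943 servings → $3.81.
kale + orange with both tight: 2.984 servings and 0.2141 servings → $3.74.
banana + orange: intersection lies outside the first quadrant.
Cheapest feasible corner: $3.74.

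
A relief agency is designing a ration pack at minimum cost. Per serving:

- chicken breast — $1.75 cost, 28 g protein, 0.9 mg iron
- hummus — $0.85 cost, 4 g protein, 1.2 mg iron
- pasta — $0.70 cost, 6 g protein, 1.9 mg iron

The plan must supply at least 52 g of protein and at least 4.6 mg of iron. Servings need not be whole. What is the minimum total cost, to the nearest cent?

$3.81

chicken breast only: max(52/28, 4.6/0.9) = 5.111 servings → $8.94.
hummus only: max(52/4, 4.6/1.2) = 13 servings → $11.05.
pasta only: max(52/6, 4.6/1.9) = 8.667 servings → $6.07.
chicken breast + hummus with both tight: 1.467 servings and 2.733 servings → $4.89.
chicken breast + pasta with both tight: 1.49 servings and 1.715 servings → $3.81.
hummus + pasta with both targets exact would need a negative amount; discard.
Cheapest feasible corner: $3.81.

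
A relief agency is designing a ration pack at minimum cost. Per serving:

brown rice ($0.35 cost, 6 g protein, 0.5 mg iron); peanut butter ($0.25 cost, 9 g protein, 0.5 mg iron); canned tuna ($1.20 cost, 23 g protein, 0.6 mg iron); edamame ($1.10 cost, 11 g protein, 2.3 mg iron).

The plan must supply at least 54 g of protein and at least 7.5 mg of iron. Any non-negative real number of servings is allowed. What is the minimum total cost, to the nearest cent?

$3.62

brown rice only: max(54/6, 7.5/0.5) = 15 servings → $5.25.
peanut butter only: max(54/9, 7.5/0.5) = 15 servings → $3.75.
canned tuna only: max(54/23, 7.5/0.6) = 12.5 servings → $15.00.
edamame only: max(54/11, 7.5/2.3) = 4.909 servings → $5.40.
brown rice + peanut butter with both targets exact would need a negative amount; discard.
brown rice + canned tuna with both targets exact would need a negative amount; discard.
brown rice + edamame with both tight: 5.024 servings and 2.169 servings → $4.14.
peanut butter + canned tuna with both targets exact would need a negative amount; discard.
peanut butter + edamame with both tight: 2.743 servings and 2.664 servings → $3.62.
canned tuna + edamame with both tight: 0.9006 servings and 3.026 servings → $4.41.
So the least-cost plan costs $3.62.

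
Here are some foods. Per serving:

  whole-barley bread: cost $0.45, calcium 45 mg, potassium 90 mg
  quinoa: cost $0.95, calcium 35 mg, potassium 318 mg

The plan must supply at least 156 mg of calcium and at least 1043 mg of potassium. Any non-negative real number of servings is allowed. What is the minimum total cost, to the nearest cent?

$3.33

For a min-cost LP with two ≥-constraints, a basic feasible solution has at most two positive variables.
whole-barley bread only: max(156/45, 1043/90) = 11.59 servings → $5.21.
quinoa only: max(156/35, 1043/318) = 4.457 servings → $4.23.
whole-barley bread + quinoa with both tight: 1.174 servings and 2.948 servings → $3.33.
Cheapest feasible corner: $3.33.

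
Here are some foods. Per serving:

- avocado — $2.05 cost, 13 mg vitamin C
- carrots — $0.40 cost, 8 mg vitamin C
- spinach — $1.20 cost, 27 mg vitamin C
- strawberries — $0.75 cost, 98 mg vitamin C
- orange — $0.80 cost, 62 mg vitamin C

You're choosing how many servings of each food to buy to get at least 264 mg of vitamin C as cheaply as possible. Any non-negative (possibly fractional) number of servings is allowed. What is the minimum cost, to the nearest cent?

Cost per mg of vitamin C: strawberries $0.0077, orange $0.0129, spinach $0.0444, carrots $0.0500, avocado $0.1577.
With no serving limits, use only strawberries: 264 mg / 98 mg = 2.694 servings × $0.75 = $2.02.

$2.02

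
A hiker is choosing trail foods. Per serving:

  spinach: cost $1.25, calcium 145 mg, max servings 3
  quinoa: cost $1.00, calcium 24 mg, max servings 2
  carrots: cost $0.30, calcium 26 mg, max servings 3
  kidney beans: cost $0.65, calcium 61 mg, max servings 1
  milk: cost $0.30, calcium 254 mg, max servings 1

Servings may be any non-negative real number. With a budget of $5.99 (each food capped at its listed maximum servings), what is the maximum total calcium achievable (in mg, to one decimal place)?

Calcium per dollar: milk 846.7, spinach 116, kidney beans 93.85, carrots 86.67, quinoa 24.
Take 1 serving of milk: spends $0.30, +254.0 mg calcium (running total 254.0 mg).
Take 3 servings of spinach: spends $3.75, +435.0 mg calcium (running total 689.0 mg).
Take 1 serving of kidney beans: spends $0.65, +61.0 mg calcium (running total 750.0 mg).
Take 3 servings of carrots: spends $0.90, +78.0 mg calcium (running total 828.0 mg).
Take 0.39 servings of quinoa: spends $0.39, +9.4 mg calcium (running total 837.4 mg).
Greedy by best ratio exhausts the cost allowance optimally: 837.4 mg.

837.4 mg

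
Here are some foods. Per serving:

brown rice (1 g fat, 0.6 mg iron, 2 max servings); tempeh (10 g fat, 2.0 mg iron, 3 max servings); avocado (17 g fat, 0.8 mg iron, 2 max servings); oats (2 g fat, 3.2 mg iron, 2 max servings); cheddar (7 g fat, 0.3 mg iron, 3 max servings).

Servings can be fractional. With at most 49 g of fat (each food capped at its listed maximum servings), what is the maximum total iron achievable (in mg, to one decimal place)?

Iron per g fat: oats 1.6, brown rice 0.6, tempeh 0.2, avocado 0.04706, cheddar 0.04286.
Take 2 servings of oats: uses 4 g fat, +6.4 mg iron (running total 6.4 mg).
Take 2 servings of brown rice: uses 2 g fat, +1.2 mg iron (running total 7.6 mg).
Take 3 servings of tempeh: uses 30 g fat, +6.0 mg iron (running total 13.6 mg).
Take 0.7647 servings of avocado: uses 13 g fat, +0.6 mg iron (running total 14.2 mg).
Greedy by best ratio exhausts the fat allowance optimally: 14.2 mg.

14.2 mg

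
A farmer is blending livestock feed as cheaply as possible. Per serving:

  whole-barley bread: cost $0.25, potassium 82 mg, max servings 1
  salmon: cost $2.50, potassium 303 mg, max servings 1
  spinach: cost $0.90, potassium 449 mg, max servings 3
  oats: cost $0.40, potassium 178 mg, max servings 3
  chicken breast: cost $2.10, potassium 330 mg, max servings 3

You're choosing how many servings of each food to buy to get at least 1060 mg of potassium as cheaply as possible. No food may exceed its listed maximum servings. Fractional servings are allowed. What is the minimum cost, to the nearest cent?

Cost per mg of potassium: spinach $0.0020, oats $0.0022, whole-barley bread $0.0030, chicken breast $0.0064, salmon $0.0083.
Take 2.361 servings of spinach: +1060.0 mg potassium for $2.12 (total $2.12, still need 0.0 mg).
Greedy by cheapest-per-mg is optimal for a single linear constraint, so the minimum cost is $2.12.

$2.12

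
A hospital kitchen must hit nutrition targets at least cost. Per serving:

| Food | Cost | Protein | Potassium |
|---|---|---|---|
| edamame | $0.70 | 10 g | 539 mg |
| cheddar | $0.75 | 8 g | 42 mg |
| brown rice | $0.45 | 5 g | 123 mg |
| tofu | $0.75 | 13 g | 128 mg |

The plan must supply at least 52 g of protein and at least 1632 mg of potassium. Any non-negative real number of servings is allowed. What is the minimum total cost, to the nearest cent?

$3.31

An LP optimum is at a vertex; with two nutrient constraints at most two foods are used. Check each candidate.
edamame only: max(52/10, 1632/539) = 5.2 servings → $3.64.
cheddar only: max(52/8, 1632/42) = 38.86 servings → $29.14.
brown rice only: max(52/5, 1632/123) = 13.27 servings → $5.97.
tofu only: max(52/13, 1632/128) = 12.75 servings → $9.56.
edamame + cheddar with both tight: 2.793 servings and 3.008 servings → $4.21.
edamame + brown rice with both tight: 1.204 servings and 7.992 servings → $4.44.
edamame + tofu with both tight: 2.542 servings and 2.044 servings → $3.31.
cheddar + brown rice with both targets exact would need a negative amount; discard.
cheddar + tofu: intersection lies outside the first quadrant.
brown rice + tofu: the both-tight solution has a negative serving — not a feasible corner.
Cheapest feasible corner: $3.31.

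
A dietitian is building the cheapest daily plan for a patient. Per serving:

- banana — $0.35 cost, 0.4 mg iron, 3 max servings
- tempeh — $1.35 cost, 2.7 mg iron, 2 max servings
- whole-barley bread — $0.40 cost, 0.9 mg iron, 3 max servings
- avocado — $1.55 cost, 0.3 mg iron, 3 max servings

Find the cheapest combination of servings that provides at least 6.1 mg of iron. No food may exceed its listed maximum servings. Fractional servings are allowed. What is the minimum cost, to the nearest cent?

$2.90

Cost per mg of iron: whole-barley bread $0.4444, tempeh $0.5000, banana $0.8750, avocado $5.1667.
Take 3 servings of whole-barley bread: +2.7 mg iron for $1.20 (total $1.20, still need 3.4 mg).
Take 1.259 servings of tempeh: +3.4 mg iron for $1.70 (total $2.90, still need 0.0 mg).
Greedy by cheapest-per-mg is optimal for a single linear constraint, so the minimum cost is $2.90.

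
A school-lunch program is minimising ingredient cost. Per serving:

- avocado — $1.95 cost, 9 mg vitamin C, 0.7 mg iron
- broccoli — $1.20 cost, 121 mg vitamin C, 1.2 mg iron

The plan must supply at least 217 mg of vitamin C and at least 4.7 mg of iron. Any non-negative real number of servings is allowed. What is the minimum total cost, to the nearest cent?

$4.70

The cheapest plan sits at a corner of the feasible region — with two constraints it uses at most two foods.
avocado only: max(217/9, 4.7/0.7) = 24.11 servings → $47.02.
broccoli only: max(217/121, 4.7/1.2) = 3.917 servings → $4.70.
avocado + broccoli with both tight: 4.172 servings and 1.483 servings → $9.91.
Cheapest feasible corner: $4.70.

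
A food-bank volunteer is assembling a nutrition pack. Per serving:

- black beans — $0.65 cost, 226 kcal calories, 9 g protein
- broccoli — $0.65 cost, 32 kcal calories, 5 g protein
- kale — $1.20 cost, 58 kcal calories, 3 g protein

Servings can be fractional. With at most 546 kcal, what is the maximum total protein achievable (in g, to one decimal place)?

Protein per kcal: broccoli 0.1562, kale 0.05172, black beans 0.03982.
With no serving limits, spend the whole calories allowance on broccoli: 546 kcal / 32 kcal × 5 g = 85.3 g.

85.3 g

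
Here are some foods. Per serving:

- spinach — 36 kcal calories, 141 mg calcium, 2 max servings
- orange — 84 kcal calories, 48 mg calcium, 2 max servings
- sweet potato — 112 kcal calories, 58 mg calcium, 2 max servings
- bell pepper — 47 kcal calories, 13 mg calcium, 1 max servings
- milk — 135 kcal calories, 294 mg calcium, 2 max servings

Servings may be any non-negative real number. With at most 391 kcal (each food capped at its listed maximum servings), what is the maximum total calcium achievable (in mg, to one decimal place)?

Calcium per kcal: spinach 3.917, milk 2.178, orange 0.5714, sweet potato 0.5179, bell pepper 0.2766.
Take 2 servings of spinach: uses 72 kcal, +282.0 mg calcium (running total 282.0 mg).
Take 2 servings of milk: uses 270 kcal, +588.0 mg calcium (running total 870.0 mg).
Take 0.5833 servings of orange: uses 49 kcal, +28.0 mg calcium (running total 898.0 mg).
Greedy by best ratio exhausts the calories allowance optimally: 898.0 mg.

898.0 mg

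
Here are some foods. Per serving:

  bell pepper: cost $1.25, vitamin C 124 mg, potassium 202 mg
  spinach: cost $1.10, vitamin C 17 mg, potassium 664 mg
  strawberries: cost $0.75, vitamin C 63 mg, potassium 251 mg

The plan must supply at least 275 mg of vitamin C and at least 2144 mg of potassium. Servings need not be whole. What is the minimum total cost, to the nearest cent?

A basic optimal solution has at most two foods positive. Try each food alone and each pair with both targets met exactly.
bell pepper only: max(275/124, 2144/202) = 10.61 servings → $13.27.
spinach only: max(275/17, 2144/664) = 16.18 servings → $17.79.
strawberries only: max(275/63, 2144/251) = 8.542 servings → $6.41.
bell pepper + spinach with both tight: 1.852 servings and 2.665 servings → $5.25.
bell pepper + strawberries with both targets exact would need a negative amount; discard.
spinach + strawberries with both tight: 1.758 servings and 3.891 servings → $4.85.
The minimum over all feasible corners is $4.85.

$4.85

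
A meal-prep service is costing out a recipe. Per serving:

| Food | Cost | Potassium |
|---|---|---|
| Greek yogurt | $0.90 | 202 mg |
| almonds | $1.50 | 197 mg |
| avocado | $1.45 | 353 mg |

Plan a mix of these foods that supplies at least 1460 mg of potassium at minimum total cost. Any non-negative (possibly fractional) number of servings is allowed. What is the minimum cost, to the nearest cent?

$6.00

Cost per mg of potassium: avocado $0.0041, Greek yogurt $0.0045, almonds $0.0076.
With no serving limits, use only avocado: 1460 mg / 353 mg = 4.136 servings × $1.45 = $6.00.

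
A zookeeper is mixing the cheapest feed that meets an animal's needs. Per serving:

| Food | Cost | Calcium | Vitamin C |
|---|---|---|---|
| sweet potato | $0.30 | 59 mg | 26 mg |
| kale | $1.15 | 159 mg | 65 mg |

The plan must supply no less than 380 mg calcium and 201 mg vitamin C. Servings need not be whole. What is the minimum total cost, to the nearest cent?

sweet potato only: max(380/59, 201/26) = 7.731 servings → $2.32.
kale only: max(380/159, 201/65) = 3.092 servings → $3.56.
sweet potato + kale: intersection lies outside the first quadrant.
The minimum over all feasible corners is $2.32.

$2.32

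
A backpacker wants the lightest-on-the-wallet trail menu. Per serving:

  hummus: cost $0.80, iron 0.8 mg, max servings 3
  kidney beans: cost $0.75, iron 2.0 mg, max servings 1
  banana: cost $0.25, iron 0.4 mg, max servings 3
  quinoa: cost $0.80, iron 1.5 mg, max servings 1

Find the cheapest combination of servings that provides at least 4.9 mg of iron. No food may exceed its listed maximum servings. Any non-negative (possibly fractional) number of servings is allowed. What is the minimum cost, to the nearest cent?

$2.50

Cost per mg of iron: kidney beans $0.3750, quinoa $0.5333, banana $0.6250, hummus $1.0000.
Take 1 serving of kidney beans: +2.0 mg iron for $0.75 (total $0.75, still need 2.9 mg).
Take 1 serving of quinoa: +1.5 mg iron for $0.80 (total $1.55, still need 1.4 mg).
Take 3 servings of banana: +1.2 mg iron for $0.75 (total $2.30, still need 0.2 mg).
Take 0.25 servings of hummus: +0.2 mg iron for $0.20 (total $2.50, still need 0.0 mg).
Filling from the cheapest source first is optimal under one linear minimum: $2.50.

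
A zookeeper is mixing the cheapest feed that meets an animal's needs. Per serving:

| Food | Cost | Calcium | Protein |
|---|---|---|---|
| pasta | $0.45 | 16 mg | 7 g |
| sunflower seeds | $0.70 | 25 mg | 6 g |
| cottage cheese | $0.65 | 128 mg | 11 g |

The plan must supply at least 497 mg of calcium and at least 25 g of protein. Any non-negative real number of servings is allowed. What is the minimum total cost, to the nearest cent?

$2.52

An LP optimum is at a vertex; with two nutrient constraints at most two foods are used. Check each candidate.
pasta only: max(497/16, 25/7) = 31.06 servings → $13.98.
sunflower seeds only: max(497/25, 25/6) = 19.88 servings → $13.92.
cottage cheese only: max(497/128, 25/11) = 3.883 servings → $2.52.
pasta + sunflower seeds: intersection lies outside the first quadrant.
pasta + cottage cheese: the both-tight solution has a negative serving — not a feasible corner.
sunflower seeds + cottage cheese: intersection lies outside the first quadrant.
So the least-cost plan costs $2.52.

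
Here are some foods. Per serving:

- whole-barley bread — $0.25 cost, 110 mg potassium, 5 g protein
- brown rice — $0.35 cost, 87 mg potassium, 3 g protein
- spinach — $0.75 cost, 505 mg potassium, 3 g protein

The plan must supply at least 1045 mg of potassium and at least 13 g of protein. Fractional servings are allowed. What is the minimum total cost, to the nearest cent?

$1.69

whole-barley bread only: max(1045/110, 13/5) = 9.5 servings → $2.38.
brown rice only: max(1045/87, 13/3) = 12.01 servings → $4.20.
spinach only: max(1045/505, 13/3) = 4.333 servings → $3.25.
whole-barley bread + brown rice: the both-tight solution has a negative serving — not a feasible corner.
whole-barley bread + spinach with both tight: 1.563 servings and 1.729 servings → $1.69.
brown rice + spinach with both tight: 2.735 servings and 1.598 servings → $2.16.
The minimum over all feasible corners is $1.69.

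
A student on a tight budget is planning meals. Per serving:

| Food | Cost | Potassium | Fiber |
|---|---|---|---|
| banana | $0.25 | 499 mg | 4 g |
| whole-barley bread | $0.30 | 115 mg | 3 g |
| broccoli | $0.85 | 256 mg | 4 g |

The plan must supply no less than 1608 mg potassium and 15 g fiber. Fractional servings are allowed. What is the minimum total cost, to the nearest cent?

$0.94

A basic optimal solution has at most two foods positive. Try each food alone and each pair with both targets met exactly.
banana only: max(1608/499, 15/4) = 3.75 servings → $0.94.
whole-barley bread only: max(1608/115, 15/3) = 13.98 servings → $4.19.
broccoli only: max(1608/256, 15/4) = 6.281 servings → $5.34.
banana + whole-barley bread with both tight: 2.988 servings and 1.015 servings → $1.05.
banana + broccoli with both tight: 2.667 servings and 1.083 servings → $1.59.
whole-barley bread + broccoli: intersection lies outside the first quadrant.
So the least-cost plan costs $0.94.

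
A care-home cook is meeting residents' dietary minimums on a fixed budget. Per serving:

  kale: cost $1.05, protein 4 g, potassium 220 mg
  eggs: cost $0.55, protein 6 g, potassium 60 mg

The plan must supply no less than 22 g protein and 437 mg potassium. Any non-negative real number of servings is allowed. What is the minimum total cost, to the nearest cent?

$2.84

Minimising a linear cost over {protein ≥ 22, potassium ≥ 437, servings ≥ 0} — the optimum is at a vertex, using one or two foods.
kale only: max(22/4, 437/220) = 5.5 servings → $5.78.
eggs only: max(22/6, 437/60) = 7.283 servings → $4.01.
kale + eggs with both tight: 1.206 servings and 2.863 servings → $2.84.
Cheapest feasible corner: $2.84.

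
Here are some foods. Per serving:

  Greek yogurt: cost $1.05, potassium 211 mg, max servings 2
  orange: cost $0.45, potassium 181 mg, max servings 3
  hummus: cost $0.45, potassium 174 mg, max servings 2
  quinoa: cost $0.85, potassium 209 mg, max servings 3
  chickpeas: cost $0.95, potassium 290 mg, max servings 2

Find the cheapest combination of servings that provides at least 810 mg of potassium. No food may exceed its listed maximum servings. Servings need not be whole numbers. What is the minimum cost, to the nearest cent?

$2.04

Cost per mg of potassium: orange $0.0025, hummus $0.0026, chickpeas $0.0033, quinoa $0.0041, Greek yogurt $0.0050.
Take 3 servings of orange: +543.0 mg potassium for $1.35 (total $1.35, still need 267.0 mg).
Take 1.534 servings of hummus: +267.0 mg potassium for $0.69 (total $2.04, still need 0.0 mg).
Greedy by cheapest-per-mg is optimal for a single linear constraint, so the minimum cost is $2.04.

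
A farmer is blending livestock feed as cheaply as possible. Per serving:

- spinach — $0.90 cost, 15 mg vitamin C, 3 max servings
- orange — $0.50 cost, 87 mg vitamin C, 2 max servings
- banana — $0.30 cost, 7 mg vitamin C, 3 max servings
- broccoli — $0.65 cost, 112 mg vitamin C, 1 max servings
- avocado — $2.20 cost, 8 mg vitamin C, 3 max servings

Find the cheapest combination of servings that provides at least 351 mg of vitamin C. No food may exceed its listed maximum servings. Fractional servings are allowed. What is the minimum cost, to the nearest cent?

$5.19

Cost per mg of vitamin C: orange $0.0057, broccoli $0.0058, banana $0.0429, spinach $0.0600, avocado $0.2750.
Take 2 servings of orange: +174.0 mg vitamin C for $1.00 (total $1.00, still need 177.0 mg).
Take 1 serving of broccoli: +112.0 mg vitamin C for $0.65 (total $1.65, still need 65.0 mg).
Take 3 servings of banana: +21.0 mg vitamin C for $0.90 (total $2.55, still need 44.0 mg).
Take 2.933 servings of spinach: +44.0 mg vitamin C for $2.64 (total $5.19, still need 0.0 mg).
Filling from the cheapest source first is optimal under one linear minimum: $5.19.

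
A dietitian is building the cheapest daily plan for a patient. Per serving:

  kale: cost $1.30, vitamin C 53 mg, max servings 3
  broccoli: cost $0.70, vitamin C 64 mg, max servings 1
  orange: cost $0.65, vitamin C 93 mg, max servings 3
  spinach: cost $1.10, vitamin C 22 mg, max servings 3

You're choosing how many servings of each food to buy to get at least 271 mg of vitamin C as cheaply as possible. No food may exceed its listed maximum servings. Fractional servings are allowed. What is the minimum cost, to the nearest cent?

Cost per mg of vitamin C: orange $0.0070, broccoli $0.0109, kale $0.0245, spinach $0.0500.
Take 2.914 servings of orange: +271.0 mg vitamin C for $1.89 (total $1.89, still need 0.0 mg).
Greedy by cheapest-per-mg is optimal for a single linear constraint, so the minimum cost is $1.89.

$1.89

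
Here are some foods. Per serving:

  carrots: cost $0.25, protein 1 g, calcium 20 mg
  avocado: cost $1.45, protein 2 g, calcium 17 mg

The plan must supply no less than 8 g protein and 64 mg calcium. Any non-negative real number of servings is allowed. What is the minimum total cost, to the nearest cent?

With two linear requirements the optimum uses one or two foods; enumerate the corners.
carrots only: max(8/1, 64/20) = 8 servings → $2.00.
avocado only: max(8/2, 64/17) = 4 servings → $5.80.
carrots + avocado with both targets exact would need a negative amount; discard.
The minimum over all feasible corners is $2.00.

$2.00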